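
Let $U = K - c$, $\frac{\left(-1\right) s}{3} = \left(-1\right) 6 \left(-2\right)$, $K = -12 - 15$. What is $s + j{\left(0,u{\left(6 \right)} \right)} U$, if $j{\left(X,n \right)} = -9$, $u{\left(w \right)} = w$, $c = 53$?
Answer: $684$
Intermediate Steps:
$K = -27$ ($K = -12 - 15 = -27$)
$s = -36$ ($s = - 3 \left(-1\right) 6 \left(-2\right) = - 3 \left(\left(-6\right) \left(-2\right)\right) = \left(-3\right) 12 = -36$)
$U = -80$ ($U = -27 - 53 = -80$)
$s + j{\left(0,u{\left(6 \right)} \right)} U = -36 - -720 = -36 + 720 = 684$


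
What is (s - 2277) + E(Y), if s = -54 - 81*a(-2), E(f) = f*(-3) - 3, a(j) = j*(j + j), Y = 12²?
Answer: -3414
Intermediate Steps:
Y = 144
a(j) = 2*j² (a(j) = j*(2*j) = 2*j²)
E(f) = -3 - 3*f (E(f) = -3*f - 3 = -3 - 3*f)
s = -702 (s = -54 - 162*(-2)² = -54 - 162*4 = -54 - 81*8 = -54 - 648 = -702)
(s - 2277) + E(Y) = (-702 - 2277) + (-3 - 3*144) = -2979 + (-3 - 432) = -2979 - 435 = -3414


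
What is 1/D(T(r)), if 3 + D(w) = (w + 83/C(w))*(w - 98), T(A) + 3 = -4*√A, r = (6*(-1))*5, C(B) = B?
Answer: (-3*I + 4*√30)/(860*√30 + 42077*I) ≈ -1.2847e-5 - 0.00052212*I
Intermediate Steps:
r = -30 (r = -6*5 = -30)
T(A) = -3 - 4*√A
D(w) = -3 + (-98 + w)*(w + 83/w) (D(w) = -3 + (w + 83/w)*(w - 98) = -3 + (w + 83/w)*(-98 + w) = -3 + (-98 + w)*(w + 83/w))
1/D(T(r)) = 1/(80 + (-3 - 4*I*√30)² - 8134/(-3 - 4*I*√30) - 98*(-3 - 4*I*√30)) = 1/(80 + (-3 - 4*I*√30)² - 8134/(-3 - 4*I*√30) + (294 + 392*I*√30)) = 1/(374 + (-3 - 4*I*√30)² - 8134/(-3 - 4*I*√30) + 392*I*√30)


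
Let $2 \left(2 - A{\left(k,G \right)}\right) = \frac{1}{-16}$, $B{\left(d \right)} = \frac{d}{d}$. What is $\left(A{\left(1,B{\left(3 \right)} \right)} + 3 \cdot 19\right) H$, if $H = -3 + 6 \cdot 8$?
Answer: $\frac{85005}{32} \approx 2656.4$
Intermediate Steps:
$B{\left(d \right)} = 1$
$A{\left(k,G \right)} = \frac{65}{32}$ ($A{\left(k,G \right)} = 2 - \frac{1}{2 \left(-16\right)} = 2 - - \frac{1}{32} = 2 + \frac{1}{32} = \frac{65}{32}$)
$H = 45$ ($H = -3 + 48 = 45$)
$\left(A{\left(1,B{\left(3 \right)} \right)} + 3 \cdot 19\right) H = \left(\frac{65}{32} + 3 \cdot 19\right) 45 = \left(\frac{65}{32} + 57\right) 45 = \frac{1889}{32} \cdot 45 = \frac{85005}{32}$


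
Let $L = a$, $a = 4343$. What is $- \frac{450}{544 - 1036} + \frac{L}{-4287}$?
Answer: $- \frac{34601}{351534} \approx -0.098429$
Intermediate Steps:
$L = 4343$
$- \frac{450}{544 - 1036} + \frac{L}{-4287} = - \frac{450}{544 - 1036} + \frac{4343}{-4287} = - \frac{450}{544 - 1036} + 4343 \left(- \frac{1}{4287}\right) = - \frac{450}{-492} - \frac{4343}{4287} = \left(-450\right) \left(- \frac{1}{492}\right) - \frac{4343}{4287} = \frac{75}{82} - \frac{4343}{4287} = - \frac{34601}{351534}$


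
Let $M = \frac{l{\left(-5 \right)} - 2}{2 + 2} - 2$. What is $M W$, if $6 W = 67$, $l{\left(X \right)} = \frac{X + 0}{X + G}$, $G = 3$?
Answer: $- \frac{335}{16} \approx -20.938$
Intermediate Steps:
$l{\left(X \right)} = \frac{X}{3 + X}$ ($l{\left(X \right)} = \frac{X + 0}{X + 3} = \frac{X}{3 + X}$)
$W = \frac{67}{6}$ ($W = \frac{1}{6} \cdot 67 = \frac{67}{6} \approx 11.167$)
$M = - \frac{15}{8}$ ($M = \frac{- \frac{5}{3 - 5} - 2}{2 + 2} - 2 = \frac{- \frac{5}{-2} - 2}{4} - 2 = \left(\left(-5\right) \left(- \frac{1}{2}\right) - 2\right) \frac{1}{4} - 2 = \left(\frac{5}{2} - 2\right) \frac{1}{4} - 2 = \frac{1}{2} \cdot \frac{1}{4} - 2 = \frac{1}{8} - 2 = - \frac{15}{8} \approx -1.875$)
$M W = \left(- \frac{15}{8}\right) \frac{67}{6} = - \frac{335}{16}$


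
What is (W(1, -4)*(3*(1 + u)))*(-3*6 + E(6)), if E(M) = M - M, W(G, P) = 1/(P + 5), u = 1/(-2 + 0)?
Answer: -27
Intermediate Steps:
u = -½ (u = 1/(-2) = -½ ≈ -0.50000)
W(G, P) = 1/(5 + P)
E(M) = 0
(W(1, -4)*(3*(1 + u)))*(-3*6 + E(6)) = ((3*(1 - ½))/(5 - 4))*(-3*6 + 0) = ((3*(½))/1)*(-18 + 0) = (1*(3/2))*(-18) = (3/2)*(-18) = -27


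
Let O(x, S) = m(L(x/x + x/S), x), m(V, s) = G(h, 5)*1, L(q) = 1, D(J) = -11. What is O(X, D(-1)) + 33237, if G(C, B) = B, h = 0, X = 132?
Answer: 33242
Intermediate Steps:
m(V, s) = 5 (m(V, s) = 5*1 = 5)
O(x, S) = 5
O(X, D(-1)) + 33237 = 5 + 33237 = 33242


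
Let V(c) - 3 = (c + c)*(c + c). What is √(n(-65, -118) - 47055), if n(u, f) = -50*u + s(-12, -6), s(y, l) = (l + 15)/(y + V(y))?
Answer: I*√19317998/21 ≈ 209.3*I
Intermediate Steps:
V(c) = 3 + 4*c² (V(c) = 3 + (c + c)*(c + c) = 3 + (2*c)*(2*c) = 3 + 4*c²)
s(y, l) = (15 + l)/(3 + y + 4*y²) (s(y, l) = (l + 15)/(y + (3 + 4*y²)) = (15 + l)/(3 + y + 4*y²))
n(u, f) = 1/63 - 50*u (n(u, f) = -50*u + (15 - 6)/(3 - 12 + 4*(-12)²) = -50*u + 9/(3 - 12 + 4*144) = -50*u + 9/(3 - 12 + 576) = -50*u + 9/567 = -50*u + (1/567)*9 = -50*u + 1/63 = 1/63 - 50*u)
√(n(-65, -118) - 47055) = √((1/63 - 50*(-65)) - 47055) = √((1/63 + 3250) - 47055) = √(204751/63 - 47055) = √(-2759714/63) = I*√19317998/21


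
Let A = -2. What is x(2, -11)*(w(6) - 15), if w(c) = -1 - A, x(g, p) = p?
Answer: 154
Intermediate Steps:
w(c) = 1 (w(c) = -1 - 1*(-2) = -1 + 2 = 1)
x(2, -11)*(w(6) - 15) = -11*(1 - 15) = -11*(-14) = 154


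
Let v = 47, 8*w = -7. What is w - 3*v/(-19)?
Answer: 995/152 ≈ 6.5461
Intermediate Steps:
w = -7/8 (w = (⅛)*(-7) = -7/8 ≈ -0.87500)
w - 3*v/(-19) = -7/8 - 141/(-19) = -7/8 - 141*(-1)/19 = -7/8 - 3*(-47/19) = -7/8 + 141/19 = 995/152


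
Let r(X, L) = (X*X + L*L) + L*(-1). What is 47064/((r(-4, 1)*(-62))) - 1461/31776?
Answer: -15593281/328352 ≈ -47.490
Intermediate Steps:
r(X, L) = L**2 + X**2 - L (r(X, L) = (X**2 + L**2) - L = (L**2 + X**2) - L = L**2 + X**2 - L)
47064/((r(-4, 1)*(-62))) - 1461/31776 = 47064/(((1**2 + (-4)**2 - 1*1)*(-62))) - 1461/31776 = 47064/(((1 + 16 - 1)*(-62))) - 1461*1/31776 = 47064/((16*(-62))) - 487/10592 = 47064/(-992) - 487/10592 = 47064*(-1/992) - 487/10592 = -5883/124 - 487/10592 = -15593281/328352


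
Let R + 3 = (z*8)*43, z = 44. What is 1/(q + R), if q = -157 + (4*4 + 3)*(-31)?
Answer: 1/14387 ≈ 6.9507e-5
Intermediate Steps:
R = 15133 (R = -3 + (44*8)*43 = -3 + 352*43 = -3 + 15136 = 15133)
q = -746 (q = -157 + (16 + 3)*(-31) = -157 + 19*(-31) = -157 - 589 = -746)
1/(q + R) = 1/(-746 + 15133) = 1/14387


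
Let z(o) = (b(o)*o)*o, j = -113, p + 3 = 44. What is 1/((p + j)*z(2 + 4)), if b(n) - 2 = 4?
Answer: -1/15552 ≈ -6.4300e-5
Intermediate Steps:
p = 41 (p = -3 + 44 = 41)
b(n) = 6 (b(n) = 2 + 4 = 6)
z(o) = 6*o**2 (z(o) = (6*o)*o = 6*o**2)
1/((p + j)*z(2 + 4)) = 1/((41 - 113)*(6*(2 + 4)**2)) = 1/(-432*6**2) = 1/(-432*36) = 1/(-72*216) = 1/(-15552) = -1/15552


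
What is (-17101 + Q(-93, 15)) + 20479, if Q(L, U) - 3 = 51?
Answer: 3432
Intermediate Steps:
Q(L, U) = 54 (Q(L, U) = 3 + 51 = 54)
(-17101 + Q(-93, 15)) + 20479 = (-17101 + 54) + 20479 = -17047 + 20479 = 3432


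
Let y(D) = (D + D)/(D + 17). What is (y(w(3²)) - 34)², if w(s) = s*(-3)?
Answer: 20449/25 ≈ 817.96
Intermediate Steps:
w(s) = -3*s
y(D) = 2*D/(17 + D) (y(D) = (2*D)/(17 + D) = 2*D/(17 + D))
(y(w(3²)) - 34)² = (2*(-3*3²)/(17 - 3*3²) - 34)² = (2*(-3*9)/(17 - 3*9) - 34)² = (2*(-27)/(17 - 27) - 34)² = (2*(-27)/(-10) - 34)² = (2*(-27)*(-⅒) - 34)² = (27/5 - 34)² = (-143/5)² = 20449/25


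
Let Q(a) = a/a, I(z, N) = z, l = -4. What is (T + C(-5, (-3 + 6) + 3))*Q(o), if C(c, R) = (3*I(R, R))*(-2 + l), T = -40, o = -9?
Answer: -148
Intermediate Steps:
C(c, R) = -18*R (C(c, R) = (3*R)*(-2 - 4) = (3*R)*(-6) = -18*R)
Q(a) = 1
(T + C(-5, (-3 + 6) + 3))*Q(o) = (-40 - 18*((-3 + 6) + 3))*1 = (-40 - 18*(3 + 3))*1 = (-40 - 18*6)*1 = (-40 - 108)*1 = -148*1 = -148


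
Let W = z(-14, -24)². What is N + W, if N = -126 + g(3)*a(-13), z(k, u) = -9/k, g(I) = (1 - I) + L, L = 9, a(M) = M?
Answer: -42451/196 ≈ -216.59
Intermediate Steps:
g(I) = 10 - I (g(I) = (1 - I) + 9 = 10 - I)
W = 81/196 (W = (-9/(-14))² = (-9*(-1/14))² = (9/14)² = 81/196 ≈ 0.41327)
N = -217 (N = -126 + (10 - 1*3)*(-13) = -126 + (10 - 3)*(-13) = -126 + 7*(-13) = -126 - 91 = -217)
N + W = -217 + 81/196 = -42451/196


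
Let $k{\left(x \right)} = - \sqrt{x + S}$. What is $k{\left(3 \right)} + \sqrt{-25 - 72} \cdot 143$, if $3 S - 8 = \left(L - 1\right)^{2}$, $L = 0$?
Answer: $- \sqrt{6} + 143 i \sqrt{97} \approx -2.4495 + 1408.4 i$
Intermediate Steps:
$S = 3$ ($S = \frac{8}{3} + \frac{\left(0 - 1\right)^{2}}{3} = \frac{8}{3} + \frac{\left(-1\right)^{2}}{3} = \frac{8}{3} + \frac{1}{3} \cdot 1 = \frac{8}{3} + \frac{1}{3} = 3$)
$k{\left(x \right)} = - \sqrt{3 + x}$ ($k{\left(x \right)} = - \sqrt{x + 3} = - \sqrt{3 + x}$)
$k{\left(3 \right)} + \sqrt{-25 - 72} \cdot 143 = - \sqrt{3 + 3} + \sqrt{-25 - 72} \cdot 143 = - \sqrt{6} + \sqrt{-97} \cdot 143 = - \sqrt{6} + i \sqrt{97} \cdot 143 = - \sqrt{6} + 143 i \sqrt{97}$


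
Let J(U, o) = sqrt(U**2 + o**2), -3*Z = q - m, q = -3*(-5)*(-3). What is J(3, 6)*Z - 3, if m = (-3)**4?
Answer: -3 + 126*sqrt(5) ≈ 278.74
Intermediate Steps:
m = 81
q = -45 (q = 15*(-3) = -45)
Z = 42 (Z = -(-45 - 1*81)/3 = -(-45 - 81)/3 = -1/3*(-126) = 42)
J(3, 6)*Z - 3 = sqrt(3**2 + 6**2)*42 - 3 = sqrt(9 + 36)*42 - 3 = sqrt(45)*42 - 3 = (3*sqrt(5))*42 - 3 = 126*sqrt(5) - 3 = -3 + 126*sqrt(5)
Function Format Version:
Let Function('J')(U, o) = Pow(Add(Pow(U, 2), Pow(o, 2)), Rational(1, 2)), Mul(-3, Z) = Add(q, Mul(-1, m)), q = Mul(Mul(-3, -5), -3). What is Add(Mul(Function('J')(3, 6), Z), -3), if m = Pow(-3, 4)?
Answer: Add(-3, Mul(126, Pow(5, Rational(1, 2)))) ≈ 278.74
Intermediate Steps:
m = 81
q = -45 (q = Mul(15, -3) = -45)
Z = 42 (Z = Mul(Rational(-1, 3), Add(-45, Mul(-1, 81))) = Mul(Rational(-1, 3), Add(-45, -81)) = Mul(Rational(-1, 3), -126) = 42)
Add(Mul(Function('J')(3, 6), Z), -3) = Add(Mul(Pow(Add(Pow(3, 2), Pow(6, 2)), Rational(1, 2)), 42), -3) = Add(Mul(Pow(Add(9, 36), Rational(1, 2)), 42), -3) = Add(Mul(Pow(45, Rational(1, 2)), 42), -3) = Add(Mul(Mul(3, Pow(5, Rational(1, 2))), 42), -3) = Add(Mul(126, Pow(5, Rational(1, 2))), -3) = Add(-3, Mul(126, Pow(5, Rational(1, 2))))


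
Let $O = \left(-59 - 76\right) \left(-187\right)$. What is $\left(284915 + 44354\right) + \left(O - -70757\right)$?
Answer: $425271$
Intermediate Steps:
$O = 25245$ ($O = \left(-135\right) \left(-187\right) = 25245$)
$\left(284915 + 44354\right) + \left(O - -70757\right) = \left(284915 + 44354\right) + \left(25245 - -70757\right) = 329269 + \left(25245 + 70757\right) = 329269 + 96002 = 425271$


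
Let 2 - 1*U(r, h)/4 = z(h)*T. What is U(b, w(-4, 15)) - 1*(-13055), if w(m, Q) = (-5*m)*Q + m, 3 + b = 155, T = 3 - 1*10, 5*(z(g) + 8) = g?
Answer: 72483/5 ≈ 14497.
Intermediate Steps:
z(g) = -8 + g/5
T = -7 (T = 3 - 10 = -7)
b = 152 (b = -3 + 155 = 152)
w(m, Q) = m - 5*Q*m (w(m, Q) = -5*Q*m + m = m - 5*Q*m)
U(r, h) = -216 + 28*h/5 (U(r, h) = 8 - 4*(-8 + h/5)*(-7) = 8 - 4*(56 - 7*h/5) = 8 + (-224 + 28*h/5) = -216 + 28*h/5)
U(b, w(-4, 15)) - 1*(-13055) = (-216 + 28*(-4*(1 - 5*15))/5) - 1*(-13055) = (-216 + 28*(-4*(1 - 75))/5) + 13055 = (-216 + 28*(-4*(-74))/5) + 13055 = (-216 + (28/5)*296) + 13055 = (-216 + 8288/5) + 13055 = 7208/5 + 13055 = 72483/5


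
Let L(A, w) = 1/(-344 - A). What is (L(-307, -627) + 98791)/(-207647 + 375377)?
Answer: 609211/1034335 ≈ 0.58899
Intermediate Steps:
(L(-307, -627) + 98791)/(-207647 + 375377) = (-1/(344 - 307) + 98791)/(-207647 + 375377) = (-1/37 + 98791)/167730 = (-1*1/37 + 98791)*(1/167730) = (-1/37 + 98791)*(1/167730) = (3655266/37)*(1/167730) = 609211/1034335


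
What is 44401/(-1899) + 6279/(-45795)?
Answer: -681755872/28988235 ≈ -23.518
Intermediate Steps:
44401/(-1899) + 6279/(-45795) = 44401*(-1/1899) + 6279*(-1/45795) = -44401/1899 - 2093/15265 = -681755872/28988235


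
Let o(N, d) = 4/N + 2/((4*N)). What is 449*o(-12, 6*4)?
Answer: -1347/8 ≈ -168.38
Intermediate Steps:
o(N, d) = 9/(2*N) (o(N, d) = 4/N + 2*(1/(4*N)) = 4/N + 1/(2*N) = 9/(2*N))
449*o(-12, 6*4) = 449*((9/2)/(-12)) = 449*((9/2)*(-1/12)) = 449*(-3/8) = -1347/8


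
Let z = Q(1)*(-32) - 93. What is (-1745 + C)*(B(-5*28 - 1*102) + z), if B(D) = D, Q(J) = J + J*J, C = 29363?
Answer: -11019582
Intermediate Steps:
Q(J) = J + J²
z = -157 (z = (1*(1 + 1))*(-32) - 93 = (1*2)*(-32) - 93 = 2*(-32) - 93 = -64 - 93 = -157)
(-1745 + C)*(B(-5*28 - 1*102) + z) = (-1745 + 29363)*((-5*28 - 1*102) - 157) = 27618*((-140 - 102) - 157) = 27618*(-242 - 157) = 27618*(-399) = -11019582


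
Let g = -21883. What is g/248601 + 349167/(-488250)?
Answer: -1547422859/1926657750 ≈ -0.80316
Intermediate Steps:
g/248601 + 349167/(-488250) = -21883/248601 + 349167/(-488250) = -21883*1/248601 + 349167*(-1/488250) = -21883/248601 - 16627/23250 = -1547422859/1926657750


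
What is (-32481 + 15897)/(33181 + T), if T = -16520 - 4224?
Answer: -16584/12437 ≈ -1.3334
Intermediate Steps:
T = -20744
(-32481 + 15897)/(33181 + T) = (-32481 + 15897)/(33181 - 20744) = -16584/12437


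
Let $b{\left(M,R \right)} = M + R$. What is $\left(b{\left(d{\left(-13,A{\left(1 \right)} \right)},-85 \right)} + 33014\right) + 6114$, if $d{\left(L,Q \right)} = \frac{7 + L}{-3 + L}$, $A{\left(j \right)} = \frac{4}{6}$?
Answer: $\frac{312347}{8} \approx 39043.0$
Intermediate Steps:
$A{\left(j \right)} = \frac{2}{3}$ ($A{\left(j \right)} = 4 \cdot \frac{1}{6} = \frac{2}{3}$)
$d{\left(L,Q \right)} = \frac{7 + L}{-3 + L}$
$\left(b{\left(d{\left(-13,A{\left(1 \right)} \right)},-85 \right)} + 33014\right) + 6114 = \left(\left(\frac{7 - 13}{-3 - 13} - 85\right) + 33014\right) + 6114 = \left(\left(\frac{1}{-16} \left(-6\right) - 85\right) + 33014\right) + 6114 = \left(\left(\left(- \frac{1}{16}\right) \left(-6\right) - 85\right) + 33014\right) + 6114 = \left(\left(\frac{3}{8} - 85\right) + 33014\right) + 6114 = \left(- \frac{677}{8} + 33014\right) + 6114 = \frac{263435}{8} + 6114 = \frac{312347}{8}$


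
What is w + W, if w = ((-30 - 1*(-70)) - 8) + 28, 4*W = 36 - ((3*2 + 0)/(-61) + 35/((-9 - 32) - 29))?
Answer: 33745/488 ≈ 69.150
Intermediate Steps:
W = 4465/488 (W = (36 - ((3*2 + 0)/(-61) + 35/((-9 - 32) - 29)))/4 = (36 - ((6 + 0)*(-1/61) + 35/(-41 - 29)))/4 = (36 - (6*(-1/61) + 35/(-70)))/4 = (36 - (-6/61 + 35*(-1/70)))/4 = (36 - (-6/61 - ½))/4 = (36 - 1*(-73/122))/4 = (36 + 73/122)/4 = (¼)*(4465/122) = 4465/488 ≈ 9.1496)
w = 60 (w = ((-30 + 70) - 8) + 28 = (40 - 8) + 28 = 32 + 28 = 60)
w + W = 60 + 4465/488 = 33745/488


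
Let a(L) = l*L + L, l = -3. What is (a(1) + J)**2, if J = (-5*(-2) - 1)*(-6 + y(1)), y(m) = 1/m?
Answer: 2209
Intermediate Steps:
a(L) = -2*L (a(L) = -3*L + L = -2*L)
J = -45 (J = (-5*(-2) - 1)*(-6 + 1/1) = (10 - 1)*(-6 + 1) = 9*(-5) = -45)
(a(1) + J)**2 = (-2*1 - 45)**2 = (-2 - 45)**2 = (-47)**2 = 2209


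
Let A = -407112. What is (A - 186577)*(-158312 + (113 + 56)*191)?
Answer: 74824405737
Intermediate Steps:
(A - 186577)*(-158312 + (113 + 56)*191) = (-407112 - 186577)*(-158312 + (113 + 56)*191) = -593689*(-158312 + 169*191) = -593689*(-158312 + 32279) = -593689*(-126033) = 74824405737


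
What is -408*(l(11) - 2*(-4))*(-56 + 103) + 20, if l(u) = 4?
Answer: -230092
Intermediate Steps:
-408*(l(11) - 2*(-4))*(-56 + 103) + 20 = -408*(4 - 2*(-4))*(-56 + 103) + 20 = -408*(4 + 8)*47 + 20 = -4896*47 + 20 = -408*564 + 20 = -230112 + 20 = -230092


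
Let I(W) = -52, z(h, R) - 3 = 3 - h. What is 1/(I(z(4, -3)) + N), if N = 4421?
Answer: 1/4369 ≈ 0.00022889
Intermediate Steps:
z(h, R) = 6 - h (z(h, R) = 3 + (3 - h) = 6 - h)
1/(I(z(4, -3)) + N) = 1/(-52 + 4421) = 1/4369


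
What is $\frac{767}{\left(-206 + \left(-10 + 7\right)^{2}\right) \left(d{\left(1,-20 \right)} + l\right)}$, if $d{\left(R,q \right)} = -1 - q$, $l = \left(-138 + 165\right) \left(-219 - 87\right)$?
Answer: $\frac{767}{1623871} \approx 0.00047233$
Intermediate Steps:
$l = -8262$ ($l = 27 \left(-306\right) = -8262$)
$\frac{767}{\left(-206 + \left(-10 + 7\right)^{2}\right) \left(d{\left(1,-20 \right)} + l\right)} = \frac{767}{\left(-206 + \left(-10 + 7\right)^{2}\right) \left(\left(-1 - -20\right) - 8262\right)} = \frac{767}{\left(-206 + \left(-3\right)^{2}\right) \left(\left(-1 + 20\right) - 8262\right)} = \frac{767}{\left(-206 + 9\right) \left(19 - 8262\right)} = \frac{767}{\left(-197\right) \left(-8243\right)} = \frac{767}{1623871}$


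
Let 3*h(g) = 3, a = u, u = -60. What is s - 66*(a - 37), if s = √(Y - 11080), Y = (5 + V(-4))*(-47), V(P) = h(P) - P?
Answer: 6402 + 5*I*√462 ≈ 6402.0 + 107.47*I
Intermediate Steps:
a = -60
h(g) = 1 (h(g) = (⅓)*3 = 1)
V(P) = 1 - P
Y = -470 (Y = (5 + (1 - 1*(-4)))*(-47) = (5 + (1 + 4))*(-47) = (5 + 5)*(-47) = 10*(-47) = -470)
s = 5*I*√462 (s = √(-470 - 11080) = √(-11550) = 5*I*√462 ≈ 107.47*I)
s - 66*(a - 37) = 5*I*√462 - 66*(-60 - 37) = 5*I*√462 - 66*(-97) = 5*I*√462 - 1*(-6402) = 5*I*√462 + 6402 = 6402 + 5*I*√462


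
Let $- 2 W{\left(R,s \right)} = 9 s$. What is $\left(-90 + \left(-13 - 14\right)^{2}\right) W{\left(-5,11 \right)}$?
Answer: $- \frac{63261}{2} \approx -31631.0$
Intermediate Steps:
$W{\left(R,s \right)} = - \frac{9 s}{2}$
$\left(-90 + \left(-13 - 14\right)^{2}\right) W{\left(-5,11 \right)} = \left(-90 + \left(-13 - 14\right)^{2}\right) \left(\left(- \frac{9}{2}\right) 11\right) = \left(-90 + \left(-27\right)^{2}\right) \left(- \frac{99}{2}\right) = \left(-90 + 729\right) \left(- \frac{99}{2}\right) = 639 \left(- \frac{99}{2}\right) = - \frac{63261}{2}$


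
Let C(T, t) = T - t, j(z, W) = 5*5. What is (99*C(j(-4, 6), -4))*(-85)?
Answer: -244035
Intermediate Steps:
j(z, W) = 25
(99*C(j(-4, 6), -4))*(-85) = (99*(25 - 1*(-4)))*(-85) = (99*(25 + 4))*(-85) = (99*29)*(-85) = 2871*(-85) = -244035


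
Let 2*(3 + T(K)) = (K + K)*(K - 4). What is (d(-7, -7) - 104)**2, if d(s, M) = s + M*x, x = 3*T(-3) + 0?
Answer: 239121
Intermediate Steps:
T(K) = -3 + K*(-4 + K) (T(K) = -3 + ((K + K)*(K - 4))/2 = -3 + ((2*K)*(-4 + K))/2 = -3 + (2*K*(-4 + K))/2 = -3 + K*(-4 + K))
x = 54 (x = 3*(-3 + (-3)**2 - 4*(-3)) + 0 = 3*(-3 + 9 + 12) + 0 = 3*18 + 0 = 54 + 0 = 54)
d(s, M) = s + 54*M (d(s, M) = s + M*54 = s + 54*M)
(d(-7, -7) - 104)**2 = ((-7 + 54*(-7)) - 104)**2 = ((-7 - 378) - 104)**2 = (-385 - 104)**2 = (-489)**2 = 239121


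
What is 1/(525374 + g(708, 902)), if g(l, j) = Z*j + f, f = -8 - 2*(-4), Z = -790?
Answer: -1/187206 ≈ -5.3417e-6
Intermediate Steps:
f = 0 (f = -8 + 8 = 0)
g(l, j) = -790*j (g(l, j) = -790*j + 0 = -790*j)
1/(525374 + g(708, 902)) = 1/(525374 - 790*902) = 1/(525374 - 712580) = 1/(-187206) = -1/187206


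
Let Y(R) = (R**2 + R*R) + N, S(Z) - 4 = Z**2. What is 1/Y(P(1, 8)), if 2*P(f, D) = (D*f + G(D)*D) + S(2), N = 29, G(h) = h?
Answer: 1/3229 ≈ 0.00030969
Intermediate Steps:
S(Z) = 4 + Z**2
P(f, D) = 4 + D**2/2 + D*f/2 (P(f, D) = ((D*f + D*D) + (4 + 2**2))/2 = ((D*f + D**2) + (4 + 4))/2 = ((D**2 + D*f) + 8)/2 = (8 + D**2 + D*f)/2 = 4 + D**2/2 + D*f/2)
Y(R) = 29 + 2*R**2 (Y(R) = (R**2 + R*R) + 29 = (R**2 + R**2) + 29 = 2*R**2 + 29 = 29 + 2*R**2)
1/Y(P(1, 8)) = 1/(29 + 2*(4 + (1/2)*8**2 + (1/2)*8*1)**2) = 1/(29 + 2*(4 + (1/2)*64 + 4)**2) = 1/(29 + 2*(4 + 32 + 4)**2) = 1/(29 + 2*40**2) = 1/(29 + 2*1600) = 1/(29 + 3200) = 1/3229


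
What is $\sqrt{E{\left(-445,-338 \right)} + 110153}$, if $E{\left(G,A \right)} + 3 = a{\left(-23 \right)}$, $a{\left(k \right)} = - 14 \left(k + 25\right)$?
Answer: $\sqrt{110122} \approx 331.85$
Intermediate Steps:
$a{\left(k \right)} = -350 - 14 k$ ($a{\left(k \right)} = - 14 \left(25 + k\right) = -350 - 14 k$)
$E{\left(G,A \right)} = -31$ ($E{\left(G,A \right)} = -3 - 28 = -31$)
$\sqrt{E{\left(-445,-338 \right)} + 110153} = \sqrt{-31 + 110153} = \sqrt{110122}$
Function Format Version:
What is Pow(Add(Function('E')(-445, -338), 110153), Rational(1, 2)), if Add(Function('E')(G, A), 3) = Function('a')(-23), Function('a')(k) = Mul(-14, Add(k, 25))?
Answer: Pow(110122, Rational(1, 2)) ≈ 331.85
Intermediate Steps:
Function('a')(k) = Add(-350, Mul(-14, k)) (Function('a')(k) = Mul(-14, Add(25, k)) = Add(-350, Mul(-14, k)))
Function('E')(G, A) = -31 (Function('E')(G, A) = Add(-3, Add(-350, Mul(-14, -23))) = Add(-3, Add(-350, 322)) = Add(-3, -28) = -31)
Pow(Add(Function('E')(-445, -338), 110153), Rational(1, 2)) = Pow(Add(-31, 110153), Rational(1, 2)) = Pow(110122, Rational(1, 2))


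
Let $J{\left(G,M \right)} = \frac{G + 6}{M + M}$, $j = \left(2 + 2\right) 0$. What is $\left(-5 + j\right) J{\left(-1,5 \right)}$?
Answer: $- \frac{5}{2} \approx -2.5$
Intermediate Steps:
$j = 0$ ($j = 4 \cdot 0 = 0$)
$J{\left(G,M \right)} = \frac{6 + G}{2 M}$
$\left(-5 + j\right) J{\left(-1,5 \right)} = \left(-5 + 0\right) \frac{6 - 1}{2 \cdot 5} = - 5 \cdot \frac{1}{2} \cdot \frac{1}{5} \cdot 5 = \left(-5\right) \frac{1}{2} = - \frac{5}{2}$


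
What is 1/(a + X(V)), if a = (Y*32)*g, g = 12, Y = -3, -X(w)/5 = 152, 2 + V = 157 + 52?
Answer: -1/1912 ≈ -0.00052301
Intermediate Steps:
V = 207 (V = -2 + (157 + 52) = -2 + 209 = 207)
X(w) = -760 (X(w) = -5*152 = -760)
a = -1152 (a = -3*32*12 = -96*12 = -1152)
1/(a + X(V)) = 1/(-1152 - 760) = 1/(-1912) = -1/1912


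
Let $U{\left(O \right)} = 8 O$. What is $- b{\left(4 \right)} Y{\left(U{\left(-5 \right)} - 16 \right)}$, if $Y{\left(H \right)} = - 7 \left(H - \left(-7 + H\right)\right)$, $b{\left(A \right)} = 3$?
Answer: $147$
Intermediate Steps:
$Y{\left(H \right)} = -49$ ($Y{\left(H \right)} = \left(-7\right) 7 = -49$)
$- b{\left(4 \right)} Y{\left(U{\left(-5 \right)} - 16 \right)} = - 3 \left(-49\right) = \left(-1\right) \left(-147\right) = 147$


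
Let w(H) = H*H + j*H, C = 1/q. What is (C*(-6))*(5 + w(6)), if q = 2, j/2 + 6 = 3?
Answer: -15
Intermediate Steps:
j = -6 (j = -12 + 2*3 = -12 + 6 = -6)
C = 1/2 ≈ 0.50000
w(H) = H**2 - 6*H (w(H) = H*H - 6*H = H**2 - 6*H)
(C*(-6))*(5 + w(6)) = ((1/2)*(-6))*(5 + 6*(-6 + 6)) = -3*(5 + 6*0) = -3*(5 + 0) = -3*5 = -15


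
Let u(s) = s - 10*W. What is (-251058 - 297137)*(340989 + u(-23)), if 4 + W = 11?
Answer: -186877482720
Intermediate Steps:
W = 7 (W = -4 + 11 = 7)
u(s) = -70 + s (u(s) = s - 10*7 = s - 70 = -70 + s)
(-251058 - 297137)*(340989 + u(-23)) = (-251058 - 297137)*(340989 + (-70 - 23)) = -548195*(340989 - 93) = -548195*340896 = -186877482720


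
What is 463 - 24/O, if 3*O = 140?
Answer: 16187/35 ≈ 462.49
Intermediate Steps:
O = 140/3 (O = (⅓)*140 = 140/3 ≈ 46.667)
463 - 24/O = 463 - 24/140/3 = 463 - 24*3/140 = 463 - 18/35 = 16187/35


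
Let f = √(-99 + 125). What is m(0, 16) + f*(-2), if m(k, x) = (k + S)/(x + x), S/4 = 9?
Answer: 9/8 - 2*√26 ≈ -9.0730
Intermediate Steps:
S = 36 (S = 4*9 = 36)
f = √26 ≈ 5.0990
m(k, x) = (36 + k)/(2*x) (m(k, x) = (k + 36)/(x + x) = (36 + k)/((2*x)) = (36 + k)*(1/(2*x)) = (36 + k)/(2*x))
m(0, 16) + f*(-2) = (½)*(36 + 0)/16 + √26*(-2) = (½)*(1/16)*36 - 2*√26 = 9/8 - 2*√26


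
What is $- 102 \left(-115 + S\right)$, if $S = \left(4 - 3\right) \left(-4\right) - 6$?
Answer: $12750$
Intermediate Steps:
$S = -10$ ($S = 1 \left(-4\right) - 6 = -4 - 6 = -10$)
$- 102 \left(-115 + S\right) = - 102 \left(-115 - 10\right) = \left(-102\right) \left(-125\right) = 12750$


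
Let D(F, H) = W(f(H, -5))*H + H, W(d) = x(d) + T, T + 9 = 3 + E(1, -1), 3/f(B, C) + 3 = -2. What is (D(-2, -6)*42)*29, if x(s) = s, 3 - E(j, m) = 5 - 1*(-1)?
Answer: 314244/5 ≈ 62849.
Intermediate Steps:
E(j, m) = -3 (E(j, m) = 3 - (5 - 1*(-1)) = 3 - (5 + 1) = 3 - 1*6 = 3 - 6 = -3)
f(B, C) = -3/5 (f(B, C) = 3/(-3 - 2) = 3/(-5) = 3*(-1/5) = -3/5)
T = -9 (T = -9 + (3 - 3) = -9 + 0 = -9)
W(d) = -9 + d (W(d) = d - 9 = -9 + d)
D(F, H) = -43*H/5 (D(F, H) = (-9 - 3/5)*H + H = -48*H/5 + H = -43*H/5)
(D(-2, -6)*42)*29 = (-43/5*(-6)*42)*29 = ((258/5)*42)*29 = (10836/5)*29 = 314244/5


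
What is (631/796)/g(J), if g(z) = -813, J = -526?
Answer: -631/647148 ≈ -0.00097505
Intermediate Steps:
(631/796)/g(J) = (631/796)/(-813) = ((1/796)*631)*(-1/813) = (631/796)*(-1/813) = -631/647148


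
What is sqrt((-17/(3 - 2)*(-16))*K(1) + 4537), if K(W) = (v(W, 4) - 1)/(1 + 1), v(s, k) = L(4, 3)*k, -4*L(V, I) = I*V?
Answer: sqrt(2769) ≈ 52.621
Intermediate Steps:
L(V, I) = -I*V/4
v(s, k) = -3*k (v(s, k) = (-1/4*3*4)*k = -3*k)
K(W) = -13/2 (K(W) = (-3*4 - 1)/(1 + 1) = (-12 - 1)/2 = -13*1/2 = -13/2)
sqrt((-17/(3 - 2)*(-16))*K(1) + 4537) = sqrt((-17/(3 - 2)*(-16))*(-13/2) + 4537) = sqrt((-17/1*(-16))*(-13/2) + 4537) = sqrt((-17*1*(-16))*(-13/2) + 4537) = sqrt(-17*(-16)*(-13/2) + 4537) = sqrt(272*(-13/2) + 4537) = sqrt(-1768 + 4537) = sqrt(2769)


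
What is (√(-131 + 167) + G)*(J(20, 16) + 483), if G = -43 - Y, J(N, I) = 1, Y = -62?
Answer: 12100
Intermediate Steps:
G = 19 (G = -43 - 1*(-62) = -43 + 62 = 19)
(√(-131 + 167) + G)*(J(20, 16) + 483) = (√(-131 + 167) + 19)*(1 + 483) = (√36 + 19)*484 = (6 + 19)*484 = 25*484 = 12100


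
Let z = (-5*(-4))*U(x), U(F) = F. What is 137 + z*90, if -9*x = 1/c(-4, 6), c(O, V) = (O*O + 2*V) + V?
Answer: 2229/17 ≈ 131.12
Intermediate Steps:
c(O, V) = O² + 3*V (c(O, V) = (O² + 2*V) + V = O² + 3*V)
x = -1/306 (x = -1/(9*((-4)² + 3*6)) = -1/(9*(16 + 18)) = -⅑/34 = -⅑*1/34 = -1/306 ≈ -0.0032680)
z = -10/153 (z = -5*(-4)*(-1/306) = 20*(-1/306) = -10/153 ≈ -0.065359)
137 + z*90 = 137 - 10/153*90 = 137 - 100/17 = 2229/17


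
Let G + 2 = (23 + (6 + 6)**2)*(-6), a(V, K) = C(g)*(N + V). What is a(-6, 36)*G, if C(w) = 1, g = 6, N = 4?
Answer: 2008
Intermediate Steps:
a(V, K) = 4 + V (a(V, K) = 1*(4 + V) = 4 + V)
G = -1004 (G = -2 + (23 + (6 + 6)**2)*(-6) = -2 + (23 + 12**2)*(-6) = -2 + (23 + 144)*(-6) = -2 + 167*(-6) = -2 - 1002 = -1004)
a(-6, 36)*G = (4 - 6)*(-1004) = -2*(-1004) = 2008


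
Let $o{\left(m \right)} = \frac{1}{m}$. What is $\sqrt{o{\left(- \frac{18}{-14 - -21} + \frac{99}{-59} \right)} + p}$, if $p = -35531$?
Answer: $\frac{i \sqrt{12159677010}}{585} \approx 188.5 i$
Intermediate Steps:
$\sqrt{o{\left(- \frac{18}{-14 - -21} + \frac{99}{-59} \right)} + p} = \sqrt{\frac{1}{- \frac{18}{-14 - -21} + \frac{99}{-59}} - 35531} = \sqrt{\frac{1}{- \frac{18}{-14 + 21} + 99 \left(- \frac{1}{59}\right)} - 35531} = \sqrt{\frac{1}{- \frac{18}{7} - \frac{99}{59}} - 35531} = \sqrt{\frac{1}{- \frac{1755}{413}} - 35531} = \sqrt{- \frac{413}{1755} - 35531} = \sqrt{- \frac{62357318}{1755}} = \frac{i \sqrt{12159677010}}{585}$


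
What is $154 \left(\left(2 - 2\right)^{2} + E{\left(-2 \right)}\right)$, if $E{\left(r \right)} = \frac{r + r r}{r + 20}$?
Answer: $\frac{154}{9} \approx 17.111$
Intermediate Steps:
$E{\left(r \right)} = \frac{r + r^{2}}{20 + r}$
$154 \left(\left(2 - 2\right)^{2} + E{\left(-2 \right)}\right) = 154 \left(\left(2 - 2\right)^{2} - \frac{2 \left(1 - 2\right)}{20 - 2}\right) = 154 \left(0^{2} - 2 \cdot \frac{1}{18} \left(-1\right)\right) = 154 \left(0 - \frac{1}{9} \left(-1\right)\right) = 154 \left(0 + \frac{1}{9}\right) = 154 \cdot \frac{1}{9} = \frac{154}{9}$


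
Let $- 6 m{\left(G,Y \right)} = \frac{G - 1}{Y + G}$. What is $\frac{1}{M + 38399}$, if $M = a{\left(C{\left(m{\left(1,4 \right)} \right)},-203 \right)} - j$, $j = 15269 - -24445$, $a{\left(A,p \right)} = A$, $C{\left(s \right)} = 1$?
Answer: $- \frac{1}{1314} \approx -0.00076103$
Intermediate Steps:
$m{\left(G,Y \right)} = - \frac{-1 + G}{6 \left(G + Y\right)}$ ($m{\left(G,Y \right)} = - \frac{\left(G - 1\right) \frac{1}{Y + G}}{6} = - \frac{\left(-1 + G\right) \frac{1}{G + Y}}{6} = - \frac{\frac{1}{G + Y} \left(-1 + G\right)}{6} = - \frac{-1 + G}{6 \left(G + Y\right)}$)
$j = 39714$ ($j = 15269 + 24445 = 39714$)
$M = -39713$ ($M = 1 - 39714 = -39713$)
$\frac{1}{M + 38399} = \frac{1}{-39713 + 38399} = \frac{1}{-1314} = - \frac{1}{1314}$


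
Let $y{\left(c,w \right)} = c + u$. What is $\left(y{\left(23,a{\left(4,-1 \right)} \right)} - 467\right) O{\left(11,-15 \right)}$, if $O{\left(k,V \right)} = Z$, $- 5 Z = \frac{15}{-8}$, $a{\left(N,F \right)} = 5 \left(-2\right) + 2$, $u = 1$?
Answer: $- \frac{1329}{8} \approx -166.13$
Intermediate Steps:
$a{\left(N,F \right)} = -8$ ($a{\left(N,F \right)} = -10 + 2 = -8$)
$Z = \frac{3}{8}$ ($Z = - \frac{15 \frac{1}{-8}}{5} = - \frac{15 \left(- \frac{1}{8}\right)}{5} = \left(- \frac{1}{5}\right) \left(- \frac{15}{8}\right) = \frac{3}{8} \approx 0.375$)
$O{\left(k,V \right)} = \frac{3}{8}$
$y{\left(c,w \right)} = 1 + c$ ($y{\left(c,w \right)} = c + 1 = 1 + c$)
$\left(y{\left(23,a{\left(4,-1 \right)} \right)} - 467\right) O{\left(11,-15 \right)} = \left(\left(1 + 23\right) - 467\right) \frac{3}{8} = \left(24 - 467\right) \frac{3}{8} = \left(-443\right) \frac{3}{8} = - \frac{1329}{8}$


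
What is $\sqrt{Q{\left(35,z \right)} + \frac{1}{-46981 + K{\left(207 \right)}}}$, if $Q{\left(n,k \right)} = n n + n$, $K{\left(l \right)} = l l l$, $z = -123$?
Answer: $\frac{\sqrt{98079822937714202}}{8822762} \approx 35.496$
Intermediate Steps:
$K{\left(l \right)} = l^{3}$ ($K{\left(l \right)} = l^{2} l = l^{3}$)
$Q{\left(n,k \right)} = n + n^{2}$ ($Q{\left(n,k \right)} = n^{2} + n = n + n^{2}$)
$\sqrt{Q{\left(35,z \right)} + \frac{1}{-46981 + K{\left(207 \right)}}} = \sqrt{35 \left(1 + 35\right) + \frac{1}{-46981 + 207^{3}}} = \sqrt{35 \cdot 36 + \frac{1}{-46981 + 8869743}} = \sqrt{1260 + \frac{1}{8822762}} = \sqrt{\frac{11116680121}{8822762}} = \frac{\sqrt{98079822937714202}}{8822762}$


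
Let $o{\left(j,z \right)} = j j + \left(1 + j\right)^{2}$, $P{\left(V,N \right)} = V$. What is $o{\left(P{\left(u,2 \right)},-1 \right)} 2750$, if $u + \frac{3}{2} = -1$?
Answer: $23375$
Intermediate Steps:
$u = - \frac{5}{2}$ ($u = - \frac{3}{2} - 1 = - \frac{5}{2} \approx -2.5$)
$o{\left(j,z \right)} = j^{2} + \left(1 + j\right)^{2}$
$o{\left(P{\left(u,2 \right)},-1 \right)} 2750 = \left(\left(- \frac{5}{2}\right)^{2} + \left(1 - \frac{5}{2}\right)^{2}\right) 2750 = \left(\frac{25}{4} + \left(- \frac{3}{2}\right)^{2}\right) 2750 = \left(\frac{25}{4} + \frac{9}{4}\right) 2750 = \frac{17}{2} \cdot 2750 = 23375$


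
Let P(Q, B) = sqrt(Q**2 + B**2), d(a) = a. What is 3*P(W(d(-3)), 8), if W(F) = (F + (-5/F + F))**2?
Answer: sqrt(33745)/3 ≈ 61.233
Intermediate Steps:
W(F) = (-5/F + 2*F)**2 (W(F) = (F + (F - 5/F))**2 = (-5/F + 2*F)**2)
P(Q, B) = sqrt(B**2 + Q**2)
3*P(W(d(-3)), 8) = 3*sqrt(8**2 + ((-5 + 2*(-3)**2)**2/(-3)**2)**2) = 3*sqrt(64 + ((-5 + 2*9)**2/9)**2) = 3*sqrt(64 + ((-5 + 18)**2/9)**2) = 3*sqrt(64 + ((1/9)*13**2)**2) = 3*sqrt(64 + ((1/9)*169)**2) = 3*sqrt(64 + (169/9)**2) = 3*sqrt(64 + 28561/81) = 3*sqrt(33745/81) = 3*(sqrt(33745)/9) = sqrt(33745)/3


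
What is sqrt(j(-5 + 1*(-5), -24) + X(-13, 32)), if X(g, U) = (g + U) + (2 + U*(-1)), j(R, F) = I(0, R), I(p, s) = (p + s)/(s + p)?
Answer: I*sqrt(10) ≈ 3.1623*I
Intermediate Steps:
I(p, s) = 1 (I(p, s) = (p + s)/(p + s) = 1)
j(R, F) = 1
X(g, U) = 2 + g (X(g, U) = (U + g) + (2 - U) = 2 + g)
sqrt(j(-5 + 1*(-5), -24) + X(-13, 32)) = sqrt(1 + (2 - 13)) = sqrt(1 - 11) = sqrt(-10) = I*sqrt(10)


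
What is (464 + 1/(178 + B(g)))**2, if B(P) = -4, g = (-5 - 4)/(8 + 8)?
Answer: 6518463169/30276 ≈ 2.1530e+5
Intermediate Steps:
g = -9/16 ≈ -0.56250
(464 + 1/(178 + B(g)))**2 = (464 + 1/(178 - 4))**2 = (464 + 1/174)**2 = (80737/174)**2 = 6518463169/30276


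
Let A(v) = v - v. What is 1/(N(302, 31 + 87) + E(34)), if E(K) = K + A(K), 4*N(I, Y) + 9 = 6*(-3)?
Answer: 4/109 ≈ 0.036697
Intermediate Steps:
A(v) = 0
N(I, Y) = -27/4 (N(I, Y) = -9/4 + (6*(-3))/4 = -9/4 + (1/4)*(-18) = -9/4 - 9/2 = -27/4)
E(K) = K (E(K) = K + 0 = K)
1/(N(302, 31 + 87) + E(34)) = 1/(-27/4 + 34) = 1/(109/4) = 4/109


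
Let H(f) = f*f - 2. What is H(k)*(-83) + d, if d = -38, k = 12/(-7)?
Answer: -5680/49 ≈ -115.92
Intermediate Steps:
k = -12/7 (k = 12*(-1/7) = -12/7 ≈ -1.7143)
H(f) = -2 + f**2 (H(f) = f**2 - 2 = -2 + f**2)
H(k)*(-83) + d = (-2 + (-12/7)**2)*(-83) - 38 = (-2 + 144/49)*(-83) - 38 = (46/49)*(-83) - 38 = -3818/49 - 38 = -5680/49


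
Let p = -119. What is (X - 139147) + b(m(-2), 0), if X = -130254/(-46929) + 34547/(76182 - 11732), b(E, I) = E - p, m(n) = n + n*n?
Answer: -140161471916279/1008191350 ≈ -1.3902e+5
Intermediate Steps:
m(n) = n + n²
b(E, I) = 119 + E (b(E, I) = E - 1*(-119) = E + 119 = 119 + E)
X = 3338708821/1008191350 (X = -130254*(-1/46929) + 34547/64450 = 43418/15643 + 34547*(1/64450) = 43418/15643 + 34547/64450 = 3338708821/1008191350 ≈ 3.3116)
(X - 139147) + b(m(-2), 0) = (3338708821/1008191350 - 139147) + (119 - 2*(1 - 2)) = -140283463069629/1008191350 + (119 - 2*(-1)) = -140283463069629/1008191350 + (119 + 2) = -140283463069629/1008191350 + 121 = -140161471916279/1008191350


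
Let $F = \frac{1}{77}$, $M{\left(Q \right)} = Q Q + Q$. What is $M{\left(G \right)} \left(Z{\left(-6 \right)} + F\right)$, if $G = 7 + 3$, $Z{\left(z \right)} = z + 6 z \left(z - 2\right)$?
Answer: $\frac{217150}{7} \approx 31021.0$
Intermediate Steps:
$Z{\left(z \right)} = z + 6 z \left(-2 + z\right)$
$G = 10$
$M{\left(Q \right)} = Q + Q^{2}$ ($M{\left(Q \right)} = Q^{2} + Q = Q + Q^{2}$)
$F = \frac{1}{77} \approx 0.012987$
$M{\left(G \right)} \left(Z{\left(-6 \right)} + F\right) = 10 \left(1 + 10\right) \left(- 6 \left(-11 + 6 \left(-6\right)\right) + \frac{1}{77}\right) = 10 \cdot 11 \left(- 6 \left(-11 - 36\right) + \frac{1}{77}\right) = 110 \left(\left(-6\right) \left(-47\right) + \frac{1}{77}\right) = 110 \left(282 + \frac{1}{77}\right) = 110 \cdot \frac{21715}{77} = \frac{217150}{7}$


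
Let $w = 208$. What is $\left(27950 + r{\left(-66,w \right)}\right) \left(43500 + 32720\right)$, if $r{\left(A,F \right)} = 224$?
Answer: $2147422280$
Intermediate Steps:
$\left(27950 + r{\left(-66,w \right)}\right) \left(43500 + 32720\right) = \left(27950 + 224\right) \left(43500 + 32720\right) = 28174 \cdot 76220 = 2147422280$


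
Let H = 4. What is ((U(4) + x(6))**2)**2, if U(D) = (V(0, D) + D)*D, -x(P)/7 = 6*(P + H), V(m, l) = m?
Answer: 26639462656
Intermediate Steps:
x(P) = -168 - 42*P (x(P) = -42*(P + 4) = -42*(4 + P) = -7*(24 + 6*P) = -168 - 42*P)
U(D) = D**2 (U(D) = (0 + D)*D = D*D = D**2)
((U(4) + x(6))**2)**2 = ((4**2 + (-168 - 42*6))**2)**2 = ((16 + (-168 - 252))**2)**2 = ((16 - 420)**2)**2 = ((-404)**2)**2 = 163216**2 = 26639462656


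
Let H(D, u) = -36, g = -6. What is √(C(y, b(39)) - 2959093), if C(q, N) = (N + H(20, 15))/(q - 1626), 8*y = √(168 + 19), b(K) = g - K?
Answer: √(-38491881096 + 2959093*√187)/√(13008 - √187) ≈ 1720.2*I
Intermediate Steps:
b(K) = -6 - K
y = √187/8 (y = √(168 + 19)/8 = √187/8 ≈ 1.7093)
C(q, N) = (-36 + N)/(-1626 + q) (C(q, N) = (N - 36)/(q - 1626) = (-36 + N)/(-1626 + q))
√(C(y, b(39)) - 2959093) = √((-36 + (-6 - 1*39))/(-1626 + √187/8) - 2959093) = √((-36 + (-6 - 39))/(-1626 + √187/8) - 2959093) = √((-36 - 45)/(-1626 + √187/8) - 2959093) = √(-81/(-1626 + √187/8) - 2959093) = √(-2959093 - 81/(-1626 + √187/8))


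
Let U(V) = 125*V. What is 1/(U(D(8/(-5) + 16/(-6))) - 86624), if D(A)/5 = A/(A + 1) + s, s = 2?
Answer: -49/4143326 ≈ -1.1826e-5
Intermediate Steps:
D(A) = 10 + 5*A/(1 + A) (D(A) = 5*(A/(A + 1) + 2) = 5*(A/(1 + A) + 2) = 5*(2 + A/(1 + A)) = 10 + 5*A/(1 + A))
1/(U(D(8/(-5) + 16/(-6))) - 86624) = 1/(125*(5*(2 + 3*(8/(-5) + 16/(-6)))/(1 + (8/(-5) + 16/(-6)))) - 86624) = 1/(125*(5*(2 + 3*(8*(-⅕) + 16*(-⅙)))/(1 + (8*(-⅕) + 16*(-⅙)))) - 86624) = 1/(125*(5*(2 + 3*(-8/5 - 8/3))/(1 + (-8/5 - 8/3))) - 86624) = 1/(125*(5*(2 + 3*(-64/15))/(1 - 64/15)) - 86624) = 1/(125*(5*(2 - 64/5)/(-49/15)) - 86624) = 1/(125*(5*(-15/49)*(-54/5)) - 86624) = 1/(125*(810/49) - 86624) = 1/(101250/49 - 86624) = 1/(-4143326/49) = -49/4143326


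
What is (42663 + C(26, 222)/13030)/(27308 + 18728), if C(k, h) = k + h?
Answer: 277949569/299924540 ≈ 0.92673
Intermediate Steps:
C(k, h) = h + k
(42663 + C(26, 222)/13030)/(27308 + 18728) = (42663 + (222 + 26)/13030)/(27308 + 18728) = (42663 + 248*(1/13030))/46036 = (42663 + 124/6515)*(1/46036) = (277949569/6515)*(1/46036) = 277949569/299924540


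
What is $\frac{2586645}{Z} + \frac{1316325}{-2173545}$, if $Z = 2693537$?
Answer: $\frac{12585571000}{35481962901} \approx 0.3547$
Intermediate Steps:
$\frac{2586645}{Z} + \frac{1316325}{-2173545} = \frac{2586645}{2693537} + \frac{1316325}{-2173545} = 2586645 \cdot \frac{1}{2693537} + 1316325 \left(- \frac{1}{2173545}\right) = \frac{2586645}{2693537} - \frac{87755}{144903} = \frac{12585571000}{35481962901}$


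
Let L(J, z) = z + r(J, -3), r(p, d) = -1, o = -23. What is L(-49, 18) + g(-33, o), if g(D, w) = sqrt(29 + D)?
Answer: 17 + 2*I ≈ 17.0 + 2.0*I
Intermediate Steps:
L(J, z) = -1 + z (L(J, z) = z - 1 = -1 + z)
L(-49, 18) + g(-33, o) = (-1 + 18) + sqrt(29 - 33) = 17 + sqrt(-4) = 17 + 2*I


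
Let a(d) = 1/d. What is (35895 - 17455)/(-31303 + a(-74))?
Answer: -1364560/2316423 ≈ -0.58908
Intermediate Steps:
(35895 - 17455)/(-31303 + a(-74)) = (35895 - 17455)/(-31303 + 1/(-74)) = 18440/(-31303 - 1/74) = 18440/(-2316423/74) = 18440*(-74/2316423) = -1364560/2316423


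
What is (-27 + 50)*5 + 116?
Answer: 231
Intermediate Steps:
(-27 + 50)*5 + 116 = 23*5 + 116 = 115 + 116 = 231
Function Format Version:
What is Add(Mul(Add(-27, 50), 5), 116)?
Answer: 231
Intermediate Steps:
Add(Mul(Add(-27, 50), 5), 116) = Add(Mul(23, 5), 116) = Add(115, 116) = 231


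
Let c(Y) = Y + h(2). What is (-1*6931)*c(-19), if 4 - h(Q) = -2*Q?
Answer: 76241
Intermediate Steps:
h(Q) = 4 + 2*Q (h(Q) = 4 - (-2)*Q = 4 + 2*Q)
c(Y) = 8 + Y (c(Y) = Y + (4 + 2*2) = Y + (4 + 4) = Y + 8 = 8 + Y)
(-1*6931)*c(-19) = (-1*6931)*(8 - 19) = -6931*(-11) = 76241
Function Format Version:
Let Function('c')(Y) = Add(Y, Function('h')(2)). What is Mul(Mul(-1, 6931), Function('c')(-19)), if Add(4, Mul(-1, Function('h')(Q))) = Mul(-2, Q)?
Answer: 76241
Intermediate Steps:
Function('h')(Q) = Add(4, Mul(2, Q)) (Function('h')(Q) = Add(4, Mul(-1, Mul(-2, Q))) = Add(4, Mul(2, Q)))
Function('c')(Y) = Add(8, Y) (Function('c')(Y) = Add(Y, Add(4, Mul(2, 2))) = Add(Y, Add(4, 4)) = Add(Y, 8) = Add(8, Y))
Mul(Mul(-1, 6931), Function('c')(-19)) = Mul(Mul(-1, 6931), Add(8, -19)) = Mul(-6931, -11) = 76241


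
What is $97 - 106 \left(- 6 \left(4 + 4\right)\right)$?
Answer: $5185$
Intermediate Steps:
$97 - 106 \left(- 6 \left(4 + 4\right)\right) = 97 - 106 \left(\left(-6\right) 8\right) = 97 - -5088 = 97 + 5088 = 5185$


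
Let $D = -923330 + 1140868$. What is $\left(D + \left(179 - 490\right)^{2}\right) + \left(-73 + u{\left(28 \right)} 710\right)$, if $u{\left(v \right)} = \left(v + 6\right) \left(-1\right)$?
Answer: $290046$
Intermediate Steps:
$u{\left(v \right)} = -6 - v$ ($u{\left(v \right)} = \left(6 + v\right) \left(-1\right) = -6 - v$)
$D = 217538$
$\left(D + \left(179 - 490\right)^{2}\right) + \left(-73 + u{\left(28 \right)} 710\right) = \left(217538 + \left(179 - 490\right)^{2}\right) + \left(-73 + \left(-6 - 28\right) 710\right) = \left(217538 + \left(-311\right)^{2}\right) + \left(-73 + \left(-6 - 28\right) 710\right) = \left(217538 + 96721\right) - 24213 = 314259 - 24213 = 290046$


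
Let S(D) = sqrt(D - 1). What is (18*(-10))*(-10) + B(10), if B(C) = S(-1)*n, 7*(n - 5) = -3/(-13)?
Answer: 1800 + 458*I*sqrt(2)/91 ≈ 1800.0 + 7.1177*I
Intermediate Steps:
S(D) = sqrt(-1 + D)
n = 458/91 (n = 5 + (-3/(-13))/7 = 5 + (-3*(-1/13))/7 = 5 + (1/7)*(3/13) = 5 + 3/91 = 458/91 ≈ 5.0330)
B(C) = 458*I*sqrt(2)/91 (B(C) = sqrt(-1 - 1)*(458/91) = sqrt(-2)*(458/91) = (I*sqrt(2))*(458/91) = 458*I*sqrt(2)/91)
(18*(-10))*(-10) + B(10) = (18*(-10))*(-10) + 458*I*sqrt(2)/91 = -180*(-10) + 458*I*sqrt(2)/91 = 1800 + 458*I*sqrt(2)/91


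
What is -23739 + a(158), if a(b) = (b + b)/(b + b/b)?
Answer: -3774185/159 ≈ -23737.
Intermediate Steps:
a(b) = 2*b/(1 + b) (a(b) = (2*b)/(b + 1) = (2*b)/(1 + b) = 2*b/(1 + b))
-23739 + a(158) = -23739 + 2*158/(1 + 158) = -23739 + 2*158/159 = -23739 + 2*158*(1/159) = -23739 + 316/159 = -3774185/159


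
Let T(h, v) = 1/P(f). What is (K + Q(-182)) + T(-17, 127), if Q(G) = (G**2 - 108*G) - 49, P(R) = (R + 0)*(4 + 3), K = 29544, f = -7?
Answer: 4031474/49 ≈ 82275.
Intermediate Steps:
P(R) = 7*R (P(R) = R*7 = 7*R)
Q(G) = -49 + G**2 - 108*G
T(h, v) = -1/49 (T(h, v) = 1/(7*(-7)) = 1/(-49) = -1/49)
(K + Q(-182)) + T(-17, 127) = (29544 + (-49 + (-182)**2 - 108*(-182))) - 1/49 = (29544 + (-49 + 33124 + 19656)) - 1/49 = (29544 + 52731) - 1/49 = 82275 - 1/49 = 4031474/49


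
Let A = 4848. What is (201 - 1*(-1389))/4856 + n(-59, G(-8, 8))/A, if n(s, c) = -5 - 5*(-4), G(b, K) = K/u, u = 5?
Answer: 324215/980912 ≈ 0.33052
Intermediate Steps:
G(b, K) = K/5
n(s, c) = 15 (n(s, c) = -5 + 20 = 15)
(201 - 1*(-1389))/4856 + n(-59, G(-8, 8))/A = (201 - 1*(-1389))/4856 + 15/4848 = (201 + 1389)*(1/4856) + 15*(1/4848) = 1590*(1/4856) + 5/1616 = 795/2428 + 5/1616 = 324215/980912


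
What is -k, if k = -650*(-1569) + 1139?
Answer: -1020989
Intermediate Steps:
k = 1020989 (k = 1019850 + 1139 = 1020989)
-k = -1*1020989 = -1020989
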